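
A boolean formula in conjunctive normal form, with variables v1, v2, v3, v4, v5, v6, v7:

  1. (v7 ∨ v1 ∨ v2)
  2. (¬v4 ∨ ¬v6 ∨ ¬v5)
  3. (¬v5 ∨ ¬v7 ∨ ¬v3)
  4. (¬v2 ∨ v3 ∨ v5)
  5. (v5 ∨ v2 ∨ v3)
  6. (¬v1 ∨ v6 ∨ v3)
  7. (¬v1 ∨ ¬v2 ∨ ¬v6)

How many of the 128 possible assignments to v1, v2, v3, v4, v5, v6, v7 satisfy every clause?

43

Case analysis on v2 and v3:
  v2=T, v3=T: 17 of the 32 assignments to (v1,v4,v5,v6,v7) work.
  v2=T, v3=F: v7 free; 3 ways for (v1,v4,v5,v6) × 2^1 = 6.
  v2=F, v3=T: 15 of the 32 assignments to (v1,v4,v5,v6,v7) work.
  v2=F, v3=F: 5 of the 32 assignments to (v1,v4,v5,v6,v7) work.
Total: 17 + 6 + 15 + 5 = 43.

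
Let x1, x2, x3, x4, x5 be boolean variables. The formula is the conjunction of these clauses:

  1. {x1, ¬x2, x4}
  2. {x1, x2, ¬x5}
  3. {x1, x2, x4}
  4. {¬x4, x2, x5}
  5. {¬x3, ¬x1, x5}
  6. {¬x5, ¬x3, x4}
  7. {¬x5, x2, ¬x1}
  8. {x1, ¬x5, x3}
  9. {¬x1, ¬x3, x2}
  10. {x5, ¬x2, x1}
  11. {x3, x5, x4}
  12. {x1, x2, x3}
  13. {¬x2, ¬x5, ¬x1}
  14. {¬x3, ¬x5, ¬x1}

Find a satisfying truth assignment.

x1 = True  x2 = True  x3 = False  x4 = True  x5 = False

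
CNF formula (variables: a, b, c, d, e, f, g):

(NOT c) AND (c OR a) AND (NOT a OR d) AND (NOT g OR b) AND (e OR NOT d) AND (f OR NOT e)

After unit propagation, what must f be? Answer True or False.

True

Unit clause (NOT c) sets c = False.
(c OR a) with c = False leaves only a, so a = True.
(d OR NOT a): since a = True, the clause reduces to (d). d = True.
From (NOT d OR e) and d = True: e = True.
In (f OR NOT e), NOT e is now false; f must hold, so f = True.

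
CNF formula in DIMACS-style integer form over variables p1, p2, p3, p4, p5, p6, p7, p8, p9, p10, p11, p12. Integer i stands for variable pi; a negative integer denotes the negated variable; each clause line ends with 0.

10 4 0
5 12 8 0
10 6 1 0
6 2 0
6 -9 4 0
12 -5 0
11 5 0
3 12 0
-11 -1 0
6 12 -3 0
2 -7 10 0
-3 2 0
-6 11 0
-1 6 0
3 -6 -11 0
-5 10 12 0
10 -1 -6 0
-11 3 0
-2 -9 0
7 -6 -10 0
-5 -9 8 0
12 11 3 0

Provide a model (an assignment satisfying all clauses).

p1=False, p2=True, p3=True, p4=True, p5=True, p6=False, p7=False, p8=False, p9=False, p10=True, p11=True, p12=True

Check each clause:
  1. (p4 ∨ p10) — p10 is true.
  2. (p12 ∨ p5 ∨ p8) — p12 is true.
  3. (p1 ∨ p6 ∨ p10) — p10 is true.
  4. (p2 ∨ p6) — p2 is true.
  5. (p4 ∨ ¬p9 ∨ p6) — p4 is true.
  6. (p12 ∨ ¬p5) — p12 is true.
  7. (p5 ∨ p11) — p11 is true.
  8. (p3 ∨ p12) — p3 is true.
  9. (¬p1 ∨ ¬p11) — ¬p1 is true.
  10. (¬p3 ∨ p12 ∨ p6) — p12 is true.
  11. (p2 ∨ ¬p7 ∨ p10) — ¬p7 is true.
  12. (¬p3 ∨ p2) — p2 is true.
  13. (p11 ∨ ¬p6) — ¬p6 is true.
  14. (p6 ∨ ¬p1) — ¬p1 is true.
  15. (p3 ∨ ¬p11 ∨ ¬p6) — ¬p6 is true.
  16. (p10 ∨ p12 ∨ ¬p5) — p10 is true.
  17. (p10 ∨ ¬p1 ∨ ¬p6) — ¬p6 is true.
  18. (p3 ∨ ¬p11) — p3 is true.
  19. (¬p9 ∨ ¬p2) — ¬p9 is true.
  20. (p7 ∨ ¬p6 ∨ ¬p10) — ¬p6 is true.
  21. (¬p9 ∨ ¬p5 ∨ p8) — ¬p9 is true.
  22. (p11 ∨ p12 ∨ p3) — p11 is true.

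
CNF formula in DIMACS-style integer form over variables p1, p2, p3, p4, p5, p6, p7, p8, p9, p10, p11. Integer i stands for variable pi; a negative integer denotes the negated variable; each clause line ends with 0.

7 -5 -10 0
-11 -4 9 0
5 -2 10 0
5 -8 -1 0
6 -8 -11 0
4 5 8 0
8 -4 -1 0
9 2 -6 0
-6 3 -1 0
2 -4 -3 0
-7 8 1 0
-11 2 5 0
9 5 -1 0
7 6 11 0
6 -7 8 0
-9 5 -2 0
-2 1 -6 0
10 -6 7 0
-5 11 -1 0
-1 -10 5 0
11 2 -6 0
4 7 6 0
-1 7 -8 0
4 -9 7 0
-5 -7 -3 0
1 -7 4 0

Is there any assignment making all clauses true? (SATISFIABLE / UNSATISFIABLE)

SATISFIABLE

Branch on p1: take p1 = False.
For the remaining variables, p2 = False, p3 = False, p4 = True, p5 = True, p6 = False, p7 = False, p8 = False, p9 = True, p10 = False, p11 = True works.
Every clause has at least one true literal under this assignment.
So p1 = False  p2 = False  p3 = False  p4 = True  p5 = True  p6 = False  p7 = False  p8 = False  p9 = True  p10 = False  p11 = True is a satisfying assignment.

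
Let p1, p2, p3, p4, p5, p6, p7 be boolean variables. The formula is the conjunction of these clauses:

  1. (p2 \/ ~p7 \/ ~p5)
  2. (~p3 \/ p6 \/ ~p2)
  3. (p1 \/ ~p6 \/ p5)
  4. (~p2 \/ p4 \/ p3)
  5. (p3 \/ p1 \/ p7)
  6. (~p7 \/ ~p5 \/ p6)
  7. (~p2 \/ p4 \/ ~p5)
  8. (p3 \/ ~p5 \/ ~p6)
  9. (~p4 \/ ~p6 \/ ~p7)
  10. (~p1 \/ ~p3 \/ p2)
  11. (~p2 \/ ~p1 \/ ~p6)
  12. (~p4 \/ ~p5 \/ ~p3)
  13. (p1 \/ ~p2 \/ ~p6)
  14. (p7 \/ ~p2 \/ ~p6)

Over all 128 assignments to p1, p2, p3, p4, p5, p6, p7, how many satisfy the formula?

21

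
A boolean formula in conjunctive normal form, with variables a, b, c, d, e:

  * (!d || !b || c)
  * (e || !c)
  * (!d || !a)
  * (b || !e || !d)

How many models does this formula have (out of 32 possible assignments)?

14

Case analysis on d and b:
  d=1, b=1: remaining (a,c,e) ∈ {(0,1,1)} — 1.
  d=1, b=0: remaining (a,c,e) ∈ {(0,0,0)} — 1.
  d=0, b=1: a free; 3 ways for (c,e) × 2^1 = 6.
  d=0, b=0: a free; 3 ways for (c,e) × 2^1 = 6.
Total: 1 + 1 + 6 + 6 = 14.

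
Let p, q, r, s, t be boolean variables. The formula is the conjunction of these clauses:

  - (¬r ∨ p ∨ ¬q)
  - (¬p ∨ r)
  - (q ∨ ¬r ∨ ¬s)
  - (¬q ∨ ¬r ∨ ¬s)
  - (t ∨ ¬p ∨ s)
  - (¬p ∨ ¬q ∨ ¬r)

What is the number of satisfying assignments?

Case analysis on r and p:
  r=T, p=T: remaining (q,s,t) ∈ {(F,F,T)} — 1.
  r=T, p=F: remaining (q,s,t) ∈ {(F,F,F); (F,F,T)} — 2.
  r=F, p=T: a clause becomes empty — 0.
  r=F, p=F: q, s, t free → 2^3 = 8.
Total: 1 + 2 + 0 + 8 = 11.

11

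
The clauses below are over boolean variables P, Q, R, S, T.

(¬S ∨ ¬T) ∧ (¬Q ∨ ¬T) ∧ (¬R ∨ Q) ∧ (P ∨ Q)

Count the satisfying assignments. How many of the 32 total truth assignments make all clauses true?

11

Case analysis on Q and T:
  Q=T, T=T: a clause becomes empty — 0.
  Q=T, T=F: P, R, S free → 2^3 = 8.
  Q=F, T=T: remaining (P,R,S) ∈ {(T,F,F)} — 1.
  Q=F, T=F: remaining (P,R,S) ∈ {(T,F,F); (T,F,T)} — 2.
Total: 0 + 8 + 1 + 2 = 11.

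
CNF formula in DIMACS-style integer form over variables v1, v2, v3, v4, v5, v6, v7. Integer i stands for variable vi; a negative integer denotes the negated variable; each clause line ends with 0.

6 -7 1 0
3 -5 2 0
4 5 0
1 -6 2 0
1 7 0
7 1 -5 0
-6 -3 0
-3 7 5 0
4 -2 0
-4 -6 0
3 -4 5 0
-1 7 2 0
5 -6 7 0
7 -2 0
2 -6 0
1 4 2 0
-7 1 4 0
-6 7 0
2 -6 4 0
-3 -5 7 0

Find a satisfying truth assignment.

v1 = T  v2 = T  v3 = T  v4 = T  v5 = F  v6 = F  v7 = T

Set v1 = True and propagate.
The remaining clauses are satisfied by v2 = True, v3 = True, v4 = True, v5 = False, v6 = False, v7 = True.
Check each clause:
  1. (v6 || !v7 || v1) — v1 is true.
  2. (v3 || !v5 || v2) — v3 is true.
  3. (v4 || v5) — v4 is true.
  4. (v1 || v2 || !v6) — v1 is true.
  5. (v7 || v1) — v1 is true.
  6. (!v5 || v1 || v7) — v1 is true.
  7. (!v3 || !v6) — !v6 is true.
  8. (!v3 || v5 || v7) — v7 is true.
  9. (v4 || !v2) — v4 is true.
  10. (!v4 || !v6) — !v6 is true.
  11. (v5 || v3 || !v4) — v3 is true.
  12. (v2 || !v1 || v7) — v2 is true.
  13. (v7 || !v6 || v5) — !v6 is true.
  14. (!v2 || v7) — v7 is true.
  15. (!v6 || v2) — v2 is true.
  16. (v2 || v1 || v4) — v1 is true.
  17. (!v7 || v4 || v1) — v4 is true.
  18. (!v6 || v7) — !v6 is true.
  19. (!v6 || v2 || v4) — v2 is true.
  20. (!v3 || v7 || !v5) — !v5 is true.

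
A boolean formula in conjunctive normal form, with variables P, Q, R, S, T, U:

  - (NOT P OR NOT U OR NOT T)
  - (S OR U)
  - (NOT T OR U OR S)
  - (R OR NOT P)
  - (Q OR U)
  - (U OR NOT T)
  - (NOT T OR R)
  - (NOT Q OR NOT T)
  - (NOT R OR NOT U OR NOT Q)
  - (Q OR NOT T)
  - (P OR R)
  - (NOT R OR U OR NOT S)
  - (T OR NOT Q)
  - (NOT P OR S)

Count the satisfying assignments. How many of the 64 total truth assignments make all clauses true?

3

The models are:
  P=0 Q=0 R=1 S=0 T=0 U=1
  P=0 Q=0 R=1 S=1 T=0 U=1
  P=1 Q=0 R=1 S=1 T=0 U=1
That's 3 in total.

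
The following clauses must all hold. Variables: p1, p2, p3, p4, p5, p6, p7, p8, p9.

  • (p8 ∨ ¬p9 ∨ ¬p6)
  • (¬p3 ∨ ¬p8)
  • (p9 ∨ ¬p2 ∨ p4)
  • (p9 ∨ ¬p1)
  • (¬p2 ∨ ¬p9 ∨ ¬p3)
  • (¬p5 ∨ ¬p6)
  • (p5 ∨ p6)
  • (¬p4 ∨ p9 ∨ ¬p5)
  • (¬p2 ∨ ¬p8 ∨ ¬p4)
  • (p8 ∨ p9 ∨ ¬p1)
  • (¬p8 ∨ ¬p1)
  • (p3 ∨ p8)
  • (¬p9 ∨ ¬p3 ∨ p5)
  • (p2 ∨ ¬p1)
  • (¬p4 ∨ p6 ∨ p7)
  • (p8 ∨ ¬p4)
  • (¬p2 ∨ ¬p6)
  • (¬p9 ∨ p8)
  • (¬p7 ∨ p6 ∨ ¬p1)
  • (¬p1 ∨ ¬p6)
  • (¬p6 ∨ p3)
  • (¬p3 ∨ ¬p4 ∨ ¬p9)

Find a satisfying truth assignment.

p1=False, p2=True, p3=False, p4=False, p5=True, p6=False, p7=True, p8=True, p9=True

Pure literal: p1 appears only negated; assign p1 = False.
Branch on p2: take p2 = True.
  then p6 is forced to False.
  then p5 is forced to True.
Set p3 = False and propagate.
  then p8 is forced to True.
  then p4 is forced to False.
  then p9 is forced to True.
p7 is now unconstrained; take p7 = True.
Every clause has at least one true literal under this assignment.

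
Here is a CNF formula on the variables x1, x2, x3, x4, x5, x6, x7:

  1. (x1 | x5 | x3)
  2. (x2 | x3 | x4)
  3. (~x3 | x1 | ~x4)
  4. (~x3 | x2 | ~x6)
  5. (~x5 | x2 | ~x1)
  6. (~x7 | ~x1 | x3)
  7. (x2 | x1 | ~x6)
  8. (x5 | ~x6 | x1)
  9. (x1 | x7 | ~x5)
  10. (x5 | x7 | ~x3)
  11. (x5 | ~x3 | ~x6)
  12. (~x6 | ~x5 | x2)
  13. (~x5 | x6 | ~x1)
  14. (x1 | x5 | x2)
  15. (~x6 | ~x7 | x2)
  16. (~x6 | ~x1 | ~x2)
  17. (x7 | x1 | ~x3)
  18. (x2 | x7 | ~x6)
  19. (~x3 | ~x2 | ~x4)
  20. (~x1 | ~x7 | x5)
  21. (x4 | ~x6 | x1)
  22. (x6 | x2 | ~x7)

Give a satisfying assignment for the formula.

Branch on x1: take x1 = False.
The remaining clauses are satisfied by x2 = True, x3 = False, x4 = True, x5 = True, x6 = True, x7 = True.
Every clause has at least one true literal under this assignment.
Check each clause:
  1. (x1 | x5 | x3) — x5 is true.
  2. (x3 | x2 | x4) — x2 is true.
  3. (x1 | ~x4 | ~x3) — ~x3 is true.
  4. (x2 | ~x6 | ~x3) — x2 is true.
  5. (~x1 | x2 | ~x5) — x2 is true.
  6. (~x1 | x3 | ~x7) — ~x1 is true.
  7. (x1 | x2 | ~x6) — x2 is true.
  8. (~x6 | x5 | x1) — x5 is true.
  9. (x1 | x7 | ~x5) — x7 is true.
  10. (x5 | ~x3 | x7) — ~x3 is true.
  11. (~x6 | ~x3 | x5) — x5 is true.
  12. (~x6 | ~x5 | x2) — x2 is true.
  13. (~x1 | x6 | ~x5) — x6 is true.
  14. (x1 | x2 | x5) — x2 is true.
  15. (~x6 | ~x7 | x2) — x2 is true.
  16. (~x2 | ~x6 | ~x1) — ~x1 is true.
  17. (~x3 | x1 | x7) — ~x3 is true.
  18. (~x6 | x2 | x7) — x2 is true.
  19. (~x3 | ~x4 | ~x2) — ~x3 is true.
  20. (~x1 | x5 | ~x7) — x5 is true.
  21. (x1 | ~x6 | x4) — x4 is true.
  22. (x2 | ~x7 | x6) — x2 is true.

x1=F, x2=T, x3=F, x4=T, x5=T, x6=T, x7=T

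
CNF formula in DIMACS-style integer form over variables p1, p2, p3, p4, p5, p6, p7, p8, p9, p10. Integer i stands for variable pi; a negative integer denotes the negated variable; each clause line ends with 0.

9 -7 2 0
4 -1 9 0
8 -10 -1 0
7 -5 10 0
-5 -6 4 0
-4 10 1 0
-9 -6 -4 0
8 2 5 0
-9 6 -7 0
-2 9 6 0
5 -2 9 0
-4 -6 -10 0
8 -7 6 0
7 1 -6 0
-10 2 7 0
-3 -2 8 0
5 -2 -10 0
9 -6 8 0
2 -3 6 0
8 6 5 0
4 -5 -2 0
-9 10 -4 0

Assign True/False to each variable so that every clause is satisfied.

p1=0, p2=0, p3=1, p4=0, p5=0, p6=1, p7=1, p8=1, p9=1, p10=1

Check each clause:
  1. {¬p7, p9, p2} — p9 is true.
  2. {¬p1, p4, p9} — p9 is true.
  3. {p8, ¬p10, ¬p1} — p8 is true.
  4. {p10, p7, ¬p5} — p10 is true.
  5. {¬p6, p4, ¬p5} — ¬p5 is true.
  6. {p1, ¬p4, p10} — p10 is true.
  7. {¬p9, ¬p4, ¬p6} — ¬p4 is true.
  8. {p5, p2, p8} — p8 is true.
  9. {¬p7, p6, ¬p9} — p6 is true.
  10. {¬p2, p9, p6} — p9 is true.
  11. {p9, ¬p2, p5} — p9 is true.
  12. {¬p4, ¬p6, ¬p10} — ¬p4 is true.
  13. {p8, ¬p7, p6} — p8 is true.
  14. {p7, p1, ¬p6} — p7 is true.
  15. {p7, p2, ¬p10} — p7 is true.
  16. {p8, ¬p2, ¬p3} — p8 is true.
  17. {¬p10, p5, ¬p2} — ¬p2 is true.
  18. {p9, ¬p6, p8} — p8 is true.
  19. {p6, ¬p3, p2} — p6 is true.
  20. {p8, p6, p5} — p8 is true.
  21. {¬p2, p4, ¬p5} — ¬p5 is true.
  22. {¬p9, p10, ¬p4} — p10 is true.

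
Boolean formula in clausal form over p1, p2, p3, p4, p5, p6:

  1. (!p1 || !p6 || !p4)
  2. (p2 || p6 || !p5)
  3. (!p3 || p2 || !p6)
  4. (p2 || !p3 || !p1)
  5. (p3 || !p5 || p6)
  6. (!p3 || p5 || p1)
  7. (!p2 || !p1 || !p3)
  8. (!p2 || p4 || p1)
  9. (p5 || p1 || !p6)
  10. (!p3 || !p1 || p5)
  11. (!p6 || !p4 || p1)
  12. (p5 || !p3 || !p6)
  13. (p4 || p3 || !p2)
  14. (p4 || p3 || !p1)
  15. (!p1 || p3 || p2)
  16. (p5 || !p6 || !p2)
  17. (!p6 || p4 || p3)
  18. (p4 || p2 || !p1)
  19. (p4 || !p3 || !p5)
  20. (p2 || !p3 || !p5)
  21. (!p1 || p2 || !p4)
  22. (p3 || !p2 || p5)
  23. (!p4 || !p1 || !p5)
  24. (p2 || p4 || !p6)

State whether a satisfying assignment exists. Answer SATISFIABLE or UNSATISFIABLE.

Branch on p1: take p1 = False.
Set p2 = False and propagate.
Try p3 = False.
The remaining clauses are satisfied by p4 = False, p5 = False, p6 = False.
So p1 = False, p2 = False, p3 = False, p4 = False, p5 = False, p6 = False is a satisfying assignment.

SATISFIABLE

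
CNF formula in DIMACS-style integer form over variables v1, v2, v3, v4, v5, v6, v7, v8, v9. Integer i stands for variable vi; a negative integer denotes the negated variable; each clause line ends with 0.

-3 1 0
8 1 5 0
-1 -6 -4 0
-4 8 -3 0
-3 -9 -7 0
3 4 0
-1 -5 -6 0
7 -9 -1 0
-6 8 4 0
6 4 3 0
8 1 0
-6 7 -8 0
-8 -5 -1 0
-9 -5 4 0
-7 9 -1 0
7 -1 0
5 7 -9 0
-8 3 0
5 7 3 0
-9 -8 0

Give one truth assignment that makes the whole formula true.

v1=True, v2=False, v3=False, v4=True, v5=True, v6=False, v7=True, v8=False, v9=True

Check each clause:
  1. (v1 ∨ ¬v3) — v1 is true.
  2. (v8 ∨ v5 ∨ v1) — v1 is true.
  3. (¬v1 ∨ ¬v4 ∨ ¬v6) — ¬v6 is true.
  4. (¬v3 ∨ ¬v4 ∨ v8) — ¬v3 is true.
  5. (¬v9 ∨ ¬v7 ∨ ¬v3) — ¬v3 is true.
  6. (v3 ∨ v4) — v4 is true.
  7. (¬v5 ∨ ¬v1 ∨ ¬v6) — ¬v6 is true.
  8. (v7 ∨ ¬v1 ∨ ¬v9) — v7 is true.
  9. (¬v6 ∨ v8 ∨ v4) — ¬v6 is true.
  10. (v6 ∨ v3 ∨ v4) — v4 is true.
  11. (v1 ∨ v8) — v1 is true.
  12. (v7 ∨ ¬v6 ∨ ¬v8) — ¬v8 is true.
  13. (¬v5 ∨ ¬v8 ∨ ¬v1) — ¬v8 is true.
  14. (¬v9 ∨ ¬v5 ∨ v4) — v4 is true.
  15. (v9 ∨ ¬v1 ∨ ¬v7) — v9 is true.
  16. (v7 ∨ ¬v1) — v7 is true.
  17. (¬v9 ∨ v7 ∨ v5) — v7 is true.
  18. (v3 ∨ ¬v8) — ¬v8 is true.
  19. (v3 ∨ v5 ∨ v7) — v5 is true.
  20. (¬v9 ∨ ¬v8) — ¬v8 is true.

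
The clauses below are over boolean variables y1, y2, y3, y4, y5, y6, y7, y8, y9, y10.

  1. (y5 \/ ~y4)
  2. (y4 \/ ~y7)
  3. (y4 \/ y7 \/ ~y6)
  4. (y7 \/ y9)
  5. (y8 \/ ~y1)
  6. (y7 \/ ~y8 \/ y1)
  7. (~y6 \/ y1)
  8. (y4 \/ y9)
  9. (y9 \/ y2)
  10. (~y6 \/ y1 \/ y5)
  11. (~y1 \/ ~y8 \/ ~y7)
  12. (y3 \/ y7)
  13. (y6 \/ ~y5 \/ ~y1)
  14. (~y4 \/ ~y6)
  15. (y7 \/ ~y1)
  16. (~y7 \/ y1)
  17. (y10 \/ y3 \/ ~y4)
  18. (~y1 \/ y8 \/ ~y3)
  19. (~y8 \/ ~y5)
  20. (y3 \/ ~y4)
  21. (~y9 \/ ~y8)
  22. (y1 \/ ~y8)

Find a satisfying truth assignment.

y1=F  y2=F  y3=T  y4=F  y5=T  y6=F  y7=F  y8=F  y9=T  y10=T

Pure literal: y10 appears only positively; assign y10 = True.
Branch on y1: take y1 = False.
  then y6 is forced to False.
  then y7 is forced to False.
  then y9 is forced to True.
  then y8 is forced to False.
  then y3 is forced to True.
For the remaining variables, y2 = False, y4 = False, y5 = True works.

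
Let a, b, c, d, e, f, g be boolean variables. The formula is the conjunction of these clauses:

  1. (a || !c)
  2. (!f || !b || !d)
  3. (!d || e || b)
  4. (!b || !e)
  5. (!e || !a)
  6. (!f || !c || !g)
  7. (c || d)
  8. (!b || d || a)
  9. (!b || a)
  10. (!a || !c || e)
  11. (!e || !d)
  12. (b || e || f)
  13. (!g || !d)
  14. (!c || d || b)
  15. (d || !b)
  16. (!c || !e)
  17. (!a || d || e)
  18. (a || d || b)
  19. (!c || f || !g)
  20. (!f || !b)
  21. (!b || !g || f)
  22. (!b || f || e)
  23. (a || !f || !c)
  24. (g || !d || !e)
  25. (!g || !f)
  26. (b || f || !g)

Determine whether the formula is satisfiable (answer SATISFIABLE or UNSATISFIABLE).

UNSATISFIABLE

b = True:
  propagation gives e=False, a=True, c=False, d=True; an empty clause results — contradiction.
b = False:
  c = True:
    propagation gives a=True, e=False; an empty clause results — contradiction.
  c = False:
    propagation gives d=True, e=True; an empty clause results — contradiction.
Every branch closes, so no satisfying assignment exists.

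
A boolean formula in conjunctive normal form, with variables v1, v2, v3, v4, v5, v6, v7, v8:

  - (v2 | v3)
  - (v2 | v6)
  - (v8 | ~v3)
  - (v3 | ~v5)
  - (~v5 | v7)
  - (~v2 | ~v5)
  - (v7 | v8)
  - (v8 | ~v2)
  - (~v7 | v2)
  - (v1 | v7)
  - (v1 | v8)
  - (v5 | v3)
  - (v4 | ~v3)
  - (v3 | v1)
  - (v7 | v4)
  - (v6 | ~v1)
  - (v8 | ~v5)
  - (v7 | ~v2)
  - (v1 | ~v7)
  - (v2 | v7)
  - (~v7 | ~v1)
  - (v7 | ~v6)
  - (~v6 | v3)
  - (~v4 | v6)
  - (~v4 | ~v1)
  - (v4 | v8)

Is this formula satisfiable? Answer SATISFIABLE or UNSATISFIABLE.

v7 = True:
  propagation gives v2=True, v5=False, v8=True, v3=True; an empty clause results — contradiction.
v7 = False:
  propagation gives v5=False, v8=True, v1=True, v3=True; an empty clause results — contradiction.
Every branch closes, so no satisfying assignment exists.

UNSATISFIABLE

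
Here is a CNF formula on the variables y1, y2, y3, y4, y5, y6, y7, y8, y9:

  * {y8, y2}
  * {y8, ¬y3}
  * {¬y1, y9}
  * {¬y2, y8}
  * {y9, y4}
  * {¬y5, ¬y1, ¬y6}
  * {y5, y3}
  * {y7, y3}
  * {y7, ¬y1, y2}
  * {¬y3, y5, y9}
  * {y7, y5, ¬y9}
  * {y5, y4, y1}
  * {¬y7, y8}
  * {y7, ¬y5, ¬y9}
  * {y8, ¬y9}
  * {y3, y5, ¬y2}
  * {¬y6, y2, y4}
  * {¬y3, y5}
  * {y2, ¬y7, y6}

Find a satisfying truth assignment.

Pure literal: y8 appears only positively; assign y8 = True.
Try y1 = True.
  then y9 is forced to True.
Set y2 = True and propagate.
For the remaining variables, y3 = False, y4 = False, y5 = True, y6 = False, y7 = True works.

y1 = True, y2 = True, y3 = False, y4 = False, y5 = True, y6 = False, y7 = True, y8 = True, y9 = True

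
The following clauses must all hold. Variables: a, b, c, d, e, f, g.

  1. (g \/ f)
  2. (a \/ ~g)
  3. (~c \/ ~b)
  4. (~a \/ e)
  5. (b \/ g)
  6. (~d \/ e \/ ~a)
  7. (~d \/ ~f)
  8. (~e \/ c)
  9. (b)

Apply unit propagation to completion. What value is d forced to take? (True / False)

False

(b) stands alone — b = True.
From (~c \/ ~b) and b = True: c = False.
(~e \/ c) with c = False leaves only ~e, so e = False.
(e \/ ~a): since e = False, the clause reduces to (~a). a = False.
(~g \/ a): since a = False, the clause reduces to (~g). g = False.
(f \/ g) with g = False leaves only f, so f = True.
In (~d \/ ~f), ~f is now false; ~d must hold, so d = False.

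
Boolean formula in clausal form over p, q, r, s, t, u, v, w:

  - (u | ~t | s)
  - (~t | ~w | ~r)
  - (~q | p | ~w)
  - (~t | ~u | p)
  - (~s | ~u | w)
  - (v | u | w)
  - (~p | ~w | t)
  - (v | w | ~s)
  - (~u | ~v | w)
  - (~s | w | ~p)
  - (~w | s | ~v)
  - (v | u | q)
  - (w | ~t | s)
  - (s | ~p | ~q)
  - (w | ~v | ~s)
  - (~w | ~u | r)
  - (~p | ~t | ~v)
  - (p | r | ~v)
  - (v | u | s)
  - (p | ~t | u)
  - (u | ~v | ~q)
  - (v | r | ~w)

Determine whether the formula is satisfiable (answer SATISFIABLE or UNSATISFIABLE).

Set p = True and propagate.
Try q = False.
The remaining clauses are satisfied by r = False, s = False, t = False, u = True, v = False, w = False.
So p = T, q = F, r = F, s = F, t = F, u = T, v = F, w = F is a satisfying assignment.

SATISFIABLE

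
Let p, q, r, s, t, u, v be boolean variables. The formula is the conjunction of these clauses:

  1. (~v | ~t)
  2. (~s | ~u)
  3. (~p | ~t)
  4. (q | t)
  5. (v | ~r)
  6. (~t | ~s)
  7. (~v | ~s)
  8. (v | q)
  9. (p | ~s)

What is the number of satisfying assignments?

15

Case analysis on s and t:
  s=1, t=1: a clause becomes empty — 0.
  s=1, t=0: remaining (p,q,r,u,v) ∈ {(1,1,0,0,0)} — 1.
  s=0, t=1: remaining (p,q,r,u,v) ∈ {(0,1,0,0,0); (0,1,0,1,0)} — 2.
  s=0, t=0: p, u free; 3 ways for (q,r,v) × 2^2 = 12.
Total: 0 + 1 + 2 + 12 = 15.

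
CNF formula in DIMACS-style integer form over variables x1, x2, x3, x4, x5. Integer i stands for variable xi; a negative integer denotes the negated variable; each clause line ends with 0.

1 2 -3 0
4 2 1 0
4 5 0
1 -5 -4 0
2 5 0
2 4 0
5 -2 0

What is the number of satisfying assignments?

8

Split on x2, then x4.
  x2=1, x4=1: remaining (x1,x3,x5) ∈ {(1,0,1); (1,1,1)} — 2.
  x2=1, x4=0: remaining (x1,x3,x5) ∈ {(0,0,1); (0,1,1); (1,0,1); (1,1,1)} — 4.
  x2=0, x4=1: remaining (x1,x3,x5) ∈ {(1,0,1); (1,1,1)} — 2.
  x2=0, x4=0: a clause becomes empty — 0.
Total: 2 + 4 + 2 + 0 = 8.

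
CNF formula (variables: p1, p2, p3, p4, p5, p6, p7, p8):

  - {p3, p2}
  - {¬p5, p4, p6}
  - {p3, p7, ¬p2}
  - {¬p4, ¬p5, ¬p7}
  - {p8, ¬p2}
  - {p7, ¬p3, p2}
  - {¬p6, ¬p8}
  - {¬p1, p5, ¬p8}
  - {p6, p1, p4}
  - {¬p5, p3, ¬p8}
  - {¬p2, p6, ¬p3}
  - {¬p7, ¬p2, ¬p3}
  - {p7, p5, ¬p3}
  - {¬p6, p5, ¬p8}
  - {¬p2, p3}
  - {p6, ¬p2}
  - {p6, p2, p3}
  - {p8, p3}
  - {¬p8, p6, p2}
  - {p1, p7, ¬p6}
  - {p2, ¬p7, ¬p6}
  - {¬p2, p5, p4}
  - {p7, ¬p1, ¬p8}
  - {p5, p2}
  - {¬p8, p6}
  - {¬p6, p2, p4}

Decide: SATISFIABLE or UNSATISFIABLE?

UNSATISFIABLE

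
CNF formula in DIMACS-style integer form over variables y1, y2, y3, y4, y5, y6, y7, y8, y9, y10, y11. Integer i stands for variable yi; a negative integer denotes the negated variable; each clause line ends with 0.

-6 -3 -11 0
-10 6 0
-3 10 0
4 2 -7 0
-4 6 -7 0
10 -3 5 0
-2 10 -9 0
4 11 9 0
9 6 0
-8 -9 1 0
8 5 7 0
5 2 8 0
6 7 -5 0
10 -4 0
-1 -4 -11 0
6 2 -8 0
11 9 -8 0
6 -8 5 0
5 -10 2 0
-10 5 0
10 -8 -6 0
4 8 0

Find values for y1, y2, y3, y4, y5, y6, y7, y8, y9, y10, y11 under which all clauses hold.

y1=1, y2=0, y3=0, y4=1, y5=1, y6=1, y7=1, y8=0, y9=1, y10=1, y11=0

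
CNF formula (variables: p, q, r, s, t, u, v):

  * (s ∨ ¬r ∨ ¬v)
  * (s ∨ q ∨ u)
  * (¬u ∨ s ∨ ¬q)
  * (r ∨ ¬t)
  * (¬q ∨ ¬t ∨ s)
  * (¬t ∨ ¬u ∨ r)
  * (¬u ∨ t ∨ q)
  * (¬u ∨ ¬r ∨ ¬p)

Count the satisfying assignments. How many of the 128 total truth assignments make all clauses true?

Case analysis on u and q:
  u=1, q=1: v free; 4 ways for (p,r,s,t) × 2^1 = 8.
  u=1, q=0: remaining (p,r,s,t,v) ∈ {(0,1,0,1,0); (0,1,1,1,0); (0,1,1,1,1)} — 3.
  u=0, q=1: p free; 9 ways for (r,s,t,v) × 2^1 = 18.
  u=0, q=0: p, v free; 3 ways for (r,s,t) × 2^2 = 12.
Total: 8 + 3 + 18 + 12 = 41.

41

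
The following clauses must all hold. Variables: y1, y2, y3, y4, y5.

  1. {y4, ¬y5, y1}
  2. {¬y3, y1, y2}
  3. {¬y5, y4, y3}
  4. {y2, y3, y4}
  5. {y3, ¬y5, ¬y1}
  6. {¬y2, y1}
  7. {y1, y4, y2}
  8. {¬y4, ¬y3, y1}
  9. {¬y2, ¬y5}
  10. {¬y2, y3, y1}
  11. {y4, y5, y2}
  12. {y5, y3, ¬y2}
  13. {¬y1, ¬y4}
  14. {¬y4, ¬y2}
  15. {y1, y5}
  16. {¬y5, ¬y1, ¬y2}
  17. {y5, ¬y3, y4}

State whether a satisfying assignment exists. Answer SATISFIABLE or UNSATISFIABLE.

SATISFIABLE

Branch on y1: take y1 = False.
  then y2 is forced to False.
  then y3 is forced to False.
  then y4 is forced to True.
  then y5 is forced to True.
So y1=0  y2=0  y3=0  y4=1  y5=1 is a satisfying assignment.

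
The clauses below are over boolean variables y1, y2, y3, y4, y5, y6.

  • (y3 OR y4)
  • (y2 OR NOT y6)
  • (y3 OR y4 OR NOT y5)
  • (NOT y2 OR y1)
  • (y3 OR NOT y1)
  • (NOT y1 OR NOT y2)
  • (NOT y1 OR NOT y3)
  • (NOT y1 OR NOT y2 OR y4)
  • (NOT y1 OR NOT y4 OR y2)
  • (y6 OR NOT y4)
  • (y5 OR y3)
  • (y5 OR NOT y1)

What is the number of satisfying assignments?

2

Satisfying assignments:
  y1=0 y2=0 y3=1 y4=0 y5=0 y6=0
  y1=0 y2=0 y3=1 y4=0 y5=1 y6=0
That's 2 in total.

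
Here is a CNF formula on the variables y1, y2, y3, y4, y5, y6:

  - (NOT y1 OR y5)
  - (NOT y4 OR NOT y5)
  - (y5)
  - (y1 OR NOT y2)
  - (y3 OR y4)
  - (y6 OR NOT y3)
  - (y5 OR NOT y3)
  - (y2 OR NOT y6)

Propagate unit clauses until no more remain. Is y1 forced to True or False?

(y5) is a unit clause: y5 = True.
From (NOT y4 OR NOT y5) and y5 = True: y4 = False.
In (y3 OR y4), y4 is now false; y3 must hold, so y3 = True.
In (y6 OR NOT y3), NOT y3 is now false; y6 must hold, so y6 = True.
In (NOT y6 OR y2), NOT y6 is now false; y2 must hold, so y2 = True.
From (y1 OR NOT y2) and y2 = True: y1 = True.

True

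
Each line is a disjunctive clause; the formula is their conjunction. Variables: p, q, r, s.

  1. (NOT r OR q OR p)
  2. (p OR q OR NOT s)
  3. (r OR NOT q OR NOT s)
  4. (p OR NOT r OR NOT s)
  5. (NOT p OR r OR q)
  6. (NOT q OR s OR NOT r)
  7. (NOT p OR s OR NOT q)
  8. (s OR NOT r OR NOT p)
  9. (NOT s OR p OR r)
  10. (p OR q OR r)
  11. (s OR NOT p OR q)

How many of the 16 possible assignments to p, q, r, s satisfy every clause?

The models are:
  p=F q=T r=F s=F
  p=T q=F r=T s=T
  p=T q=T r=T s=T
Count: 3.

3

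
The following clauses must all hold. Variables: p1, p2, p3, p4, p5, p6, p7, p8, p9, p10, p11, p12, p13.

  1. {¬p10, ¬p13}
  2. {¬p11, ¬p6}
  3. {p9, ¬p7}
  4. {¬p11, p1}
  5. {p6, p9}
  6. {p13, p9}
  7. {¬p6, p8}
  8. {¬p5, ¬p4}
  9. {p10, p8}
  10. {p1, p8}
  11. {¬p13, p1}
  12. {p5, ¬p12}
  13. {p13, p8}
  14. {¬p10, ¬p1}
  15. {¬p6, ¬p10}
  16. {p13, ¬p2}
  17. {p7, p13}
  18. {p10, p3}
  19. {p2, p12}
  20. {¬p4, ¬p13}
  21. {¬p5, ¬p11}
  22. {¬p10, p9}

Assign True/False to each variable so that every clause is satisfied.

p1=True, p2=True, p3=True, p4=False, p5=True, p6=True, p7=False, p8=True, p9=True, p10=False, p11=False, p12=True, p13=True

Check each clause:
  1. {¬p10, ¬p13} — ¬p10 is true.
  2. {¬p6, ¬p11} — ¬p11 is true.
  3. {p9, ¬p7} — p9 is true.
  4. {¬p11, p1} — p1 is true.
  5. {p6, p9} — p9 is true.
  6. {p9, p13} — p9 is true.
  7. {p8, ¬p6} — p8 is true.
  8. {¬p4, ¬p5} — ¬p4 is true.
  9. {p8, p10} — p8 is true.
  10. {p8, p1} — p8 is true.
  11. {¬p13, p1} — p1 is true.
  12. {p5, ¬p12} — p5 is true.
  13. {p8, p13} — p8 is true.
  14. {¬p10, ¬p1} — ¬p10 is true.
  15. {¬p6, ¬p10} — ¬p10 is true.
  16. {p13, ¬p2} — p13 is true.
  17. {p13, p7} — p13 is true.
  18. {p10, p3} — p3 is true.
  19. {p2, p12} — p2 is true.
  20. {¬p4, ¬p13} — ¬p4 is true.
  21. {¬p5, ¬p11} — ¬p11 is true.
  22. {p9, ¬p10} — p9 is true.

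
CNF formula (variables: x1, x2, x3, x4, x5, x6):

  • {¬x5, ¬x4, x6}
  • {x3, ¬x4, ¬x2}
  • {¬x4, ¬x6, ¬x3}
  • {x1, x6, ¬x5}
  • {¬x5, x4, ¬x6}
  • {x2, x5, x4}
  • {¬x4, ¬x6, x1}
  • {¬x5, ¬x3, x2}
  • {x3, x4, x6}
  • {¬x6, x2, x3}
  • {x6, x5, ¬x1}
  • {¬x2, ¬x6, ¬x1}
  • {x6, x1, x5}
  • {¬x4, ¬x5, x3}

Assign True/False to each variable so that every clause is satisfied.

Branch on x1: take x1 = True.
The remaining clauses are satisfied by x2 = True, x3 = True, x4 = False, x5 = True, x6 = False.

x1 = 1, x2 = 1, x3 = 1, x4 = 0, x5 = 1, x6 = 0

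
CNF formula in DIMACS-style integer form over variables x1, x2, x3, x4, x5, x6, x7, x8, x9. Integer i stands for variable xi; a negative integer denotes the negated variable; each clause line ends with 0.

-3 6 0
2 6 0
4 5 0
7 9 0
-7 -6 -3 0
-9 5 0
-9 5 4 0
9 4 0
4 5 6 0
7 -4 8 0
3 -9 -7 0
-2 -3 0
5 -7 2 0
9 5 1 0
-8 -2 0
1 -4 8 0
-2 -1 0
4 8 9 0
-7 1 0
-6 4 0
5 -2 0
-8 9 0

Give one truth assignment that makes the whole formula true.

x1=F, x2=F, x3=F, x4=T, x5=T, x6=T, x7=F, x8=T, x9=T

Pure literal: x5 appears only positively; assign x5 = True.
Set x1 = False and propagate.
  then x7 is forced to False.
  then x9 is forced to True.
Branch on x2: take x2 = False.
  then x6 is forced to True.
  then x4 is forced to True.
  then x8 is forced to True.
x3 is now unconstrained; take x3 = False.
Every clause has at least one true literal under this assignment.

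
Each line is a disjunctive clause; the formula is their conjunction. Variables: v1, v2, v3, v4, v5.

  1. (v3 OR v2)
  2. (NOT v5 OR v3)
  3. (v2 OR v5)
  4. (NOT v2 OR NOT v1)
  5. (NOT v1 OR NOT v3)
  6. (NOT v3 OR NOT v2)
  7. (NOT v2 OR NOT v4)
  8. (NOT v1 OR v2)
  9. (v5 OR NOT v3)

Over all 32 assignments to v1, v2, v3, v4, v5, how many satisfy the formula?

3

The models are:
  v1=0 v2=0 v3=1 v4=0 v5=1
  v1=0 v2=0 v3=1 v4=1 v5=1
  v1=0 v2=1 v3=0 v4=0 v5=0
Count: 3.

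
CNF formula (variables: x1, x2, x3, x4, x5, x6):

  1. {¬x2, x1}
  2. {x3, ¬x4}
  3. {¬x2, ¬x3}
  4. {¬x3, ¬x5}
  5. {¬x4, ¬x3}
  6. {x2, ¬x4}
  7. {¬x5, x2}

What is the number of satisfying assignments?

Split on x2, then x3.
  x2=T, x3=T: a clause becomes empty — 0.
  x2=T, x3=F: remaining (x1,x4,x5,x6) ∈ {(T,F,F,F); (T,F,F,T); (T,F,T,F); (T,F,T,T)} — 4.
  x2=F, x3=T: remaining (x1,x4,x5,x6) ∈ {(F,F,F,F); (F,F,F,T); (T,F,F,F); (T,F,F,T)} — 4.
  x2=F, x3=F: remaining (x1,x4,x5,x6) ∈ {(F,F,F,F); (F,F,F,T); (T,F,F,F); (T,F,F,T)} — 4.
Total: 0 + 4 + 4 + 4 = 12.

12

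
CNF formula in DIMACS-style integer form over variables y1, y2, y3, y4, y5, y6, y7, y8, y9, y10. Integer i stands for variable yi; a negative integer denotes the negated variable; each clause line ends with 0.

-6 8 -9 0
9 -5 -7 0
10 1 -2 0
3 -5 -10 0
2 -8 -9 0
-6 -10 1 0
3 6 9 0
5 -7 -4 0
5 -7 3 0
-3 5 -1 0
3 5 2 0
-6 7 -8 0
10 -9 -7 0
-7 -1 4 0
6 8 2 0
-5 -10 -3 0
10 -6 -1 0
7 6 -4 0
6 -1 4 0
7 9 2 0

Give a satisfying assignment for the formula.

y1=F, y2=F, y3=T, y4=F, y5=F, y6=T, y7=T, y8=T, y9=F, y10=F

Branch on y1: take y1 = False.
Set y2 = False and propagate.
Try y3 = True.
For the remaining variables, y4 = False, y5 = False, y6 = True, y7 = True, y8 = True, y9 = False, y10 = False works.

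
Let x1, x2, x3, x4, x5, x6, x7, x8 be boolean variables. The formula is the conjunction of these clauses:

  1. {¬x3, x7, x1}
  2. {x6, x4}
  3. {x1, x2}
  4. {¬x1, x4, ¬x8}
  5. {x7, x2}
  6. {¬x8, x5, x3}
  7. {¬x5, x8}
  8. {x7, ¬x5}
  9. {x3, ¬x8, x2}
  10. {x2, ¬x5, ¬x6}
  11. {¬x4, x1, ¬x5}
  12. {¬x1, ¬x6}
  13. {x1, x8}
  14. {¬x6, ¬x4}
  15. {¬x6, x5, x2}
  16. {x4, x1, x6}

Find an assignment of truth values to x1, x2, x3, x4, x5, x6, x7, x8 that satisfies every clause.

x1=1  x2=1  x3=1  x4=1  x5=0  x6=0  x7=1  x8=0

Check each clause:
  1. {x1, ¬x3, x7} — x1 is true.
  2. {x4, x6} — x4 is true.
  3. {x2, x1} — x1 is true.
  4. {¬x8, ¬x1, x4} — ¬x8 is true.
  5. {x7, x2} — x2 is true.
  6. {x5, ¬x8, x3} — ¬x8 is true.
  7. {x8, ¬x5} — ¬x5 is true.
  8. {x7, ¬x5} — ¬x5 is true.
  9. {¬x8, x3, x2} — ¬x8 is true.
  10. {¬x5, x2, ¬x6} — x2 is true.
  11. {¬x5, x1, ¬x4} — x1 is true.
  12. {¬x6, ¬x1} — ¬x6 is true.
  13. {x1, x8} — x1 is true.
  14. {¬x6, ¬x4} — ¬x6 is true.
  15. {¬x6, x2, x5} — x2 is true.
  16. {x1, x6, x4} — x1 is true.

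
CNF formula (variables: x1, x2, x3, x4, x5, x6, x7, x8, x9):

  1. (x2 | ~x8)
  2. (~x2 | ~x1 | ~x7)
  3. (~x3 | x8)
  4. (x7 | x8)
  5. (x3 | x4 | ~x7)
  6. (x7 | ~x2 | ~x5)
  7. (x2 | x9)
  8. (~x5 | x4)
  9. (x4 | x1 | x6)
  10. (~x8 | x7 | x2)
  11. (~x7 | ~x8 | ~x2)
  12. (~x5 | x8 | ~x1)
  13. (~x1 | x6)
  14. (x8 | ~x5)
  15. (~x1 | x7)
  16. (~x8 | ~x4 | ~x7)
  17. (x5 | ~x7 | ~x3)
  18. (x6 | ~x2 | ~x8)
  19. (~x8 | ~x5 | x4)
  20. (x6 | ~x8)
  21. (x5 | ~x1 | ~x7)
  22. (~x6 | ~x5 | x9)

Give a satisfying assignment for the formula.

x1=F, x2=T, x3=F, x4=F, x5=F, x6=T, x7=F, x8=T, x9=T

x9 occurs only positively in the remaining clauses — set x9 = True.
Try x1 = False.
The remaining clauses are satisfied by x2 = True, x3 = False, x4 = False, x5 = False, x6 = True, x7 = False, x8 = True.
Check each clause:
  1. (~x8 | x2) — x2 is true.
  2. (~x1 | ~x2 | ~x7) — ~x7 is true.
  3. (x8 | ~x3) — x8 is true.
  4. (x7 | x8) — x8 is true.
  5. (x4 | x3 | ~x7) — ~x7 is true.
  6. (~x2 | x7 | ~x5) — ~x5 is true.
  7. (x2 | x9) — x9 is true.
  8. (~x5 | x4) — ~x5 is true.
  9. (x4 | x1 | x6) — x6 is true.
  10. (x7 | ~x8 | x2) — x2 is true.
  11. (~x7 | ~x2 | ~x8) — ~x7 is true.
  12. (x8 | ~x5 | ~x1) — x8 is true.
  13. (~x1 | x6) — ~x1 is true.
  14. (~x5 | x8) — x8 is true.
  15. (~x1 | x7) — ~x1 is true.
  16. (~x4 | ~x8 | ~x7) — ~x7 is true.
  17. (~x7 | ~x3 | x5) — ~x7 is true.
  18. (~x8 | ~x2 | x6) — x6 is true.
  19. (~x5 | x4 | ~x8) — ~x5 is true.
  20. (~x8 | x6) — x6 is true.
  21. (x5 | ~x7 | ~x1) — ~x7 is true.
  22. (~x6 | ~x5 | x9) — x9 is true.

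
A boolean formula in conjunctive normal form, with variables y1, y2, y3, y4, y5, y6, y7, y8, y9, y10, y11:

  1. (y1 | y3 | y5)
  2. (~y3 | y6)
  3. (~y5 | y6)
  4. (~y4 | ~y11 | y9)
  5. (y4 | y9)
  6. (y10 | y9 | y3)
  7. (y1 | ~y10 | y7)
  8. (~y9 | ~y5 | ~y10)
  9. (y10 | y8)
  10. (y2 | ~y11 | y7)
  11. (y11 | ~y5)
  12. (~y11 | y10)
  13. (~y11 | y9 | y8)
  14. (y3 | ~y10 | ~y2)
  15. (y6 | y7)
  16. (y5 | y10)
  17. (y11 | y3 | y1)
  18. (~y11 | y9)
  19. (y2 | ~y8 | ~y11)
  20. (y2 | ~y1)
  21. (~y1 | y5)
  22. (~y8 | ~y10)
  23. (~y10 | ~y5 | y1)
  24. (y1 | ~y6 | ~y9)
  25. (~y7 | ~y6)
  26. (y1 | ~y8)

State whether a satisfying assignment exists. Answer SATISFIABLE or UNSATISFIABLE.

y10 = True:
  y1 = True:
    propagation gives y2=True, y3=True, y6=True, y5=True; an empty clause results — contradiction.
  y1 = False:
    propagation gives y7=True, y5=False, y3=True, y6=True; an empty clause results — contradiction.
y10 = False:
  propagation gives y8=True, y11=False, y5=False; an empty clause results — contradiction.
Every branch closes, so no satisfying assignment exists.

UNSATISFIABLE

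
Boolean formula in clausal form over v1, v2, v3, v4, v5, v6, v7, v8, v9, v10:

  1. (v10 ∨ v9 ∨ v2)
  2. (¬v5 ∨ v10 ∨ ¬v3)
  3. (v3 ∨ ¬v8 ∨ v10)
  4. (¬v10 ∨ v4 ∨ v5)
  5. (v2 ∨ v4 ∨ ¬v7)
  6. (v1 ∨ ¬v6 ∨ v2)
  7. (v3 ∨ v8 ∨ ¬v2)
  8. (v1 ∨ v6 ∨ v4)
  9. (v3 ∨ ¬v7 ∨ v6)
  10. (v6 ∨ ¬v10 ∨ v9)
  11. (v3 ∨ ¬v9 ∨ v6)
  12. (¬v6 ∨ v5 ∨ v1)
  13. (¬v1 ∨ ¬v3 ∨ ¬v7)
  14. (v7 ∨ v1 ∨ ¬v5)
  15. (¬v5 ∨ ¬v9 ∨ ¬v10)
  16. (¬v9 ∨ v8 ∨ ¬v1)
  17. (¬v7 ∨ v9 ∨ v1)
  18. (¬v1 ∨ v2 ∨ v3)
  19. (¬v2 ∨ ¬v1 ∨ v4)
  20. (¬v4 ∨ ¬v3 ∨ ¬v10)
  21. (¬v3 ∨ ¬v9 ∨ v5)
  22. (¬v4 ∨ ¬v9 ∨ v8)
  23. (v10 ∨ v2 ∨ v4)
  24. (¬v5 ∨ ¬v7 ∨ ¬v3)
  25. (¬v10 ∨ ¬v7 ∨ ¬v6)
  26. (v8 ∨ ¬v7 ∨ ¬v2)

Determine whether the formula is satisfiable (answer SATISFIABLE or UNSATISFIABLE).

SATISFIABLE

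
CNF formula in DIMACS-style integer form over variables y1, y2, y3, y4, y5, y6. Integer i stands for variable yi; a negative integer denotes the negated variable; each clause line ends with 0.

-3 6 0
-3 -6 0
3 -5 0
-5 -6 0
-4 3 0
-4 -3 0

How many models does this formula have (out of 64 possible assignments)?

8

Case analysis on y3 and y6:
  y3=T, y6=T: a clause becomes empty — 0.
  y3=T, y6=F: a clause becomes empty — 0.
  y3=F, y6=T: remaining (y1,y2,y4,y5) ∈ {(F,F,F,F); (F,T,F,F); (T,F,F,F); (T,T,F,F)} — 4.
  y3=F, y6=F: remaining (y1,y2,y4,y5) ∈ {(F,F,F,F); (F,T,F,F); (T,F,F,F); (T,T,F,F)} — 4.
Total: 0 + 0 + 4 + 4 = 8.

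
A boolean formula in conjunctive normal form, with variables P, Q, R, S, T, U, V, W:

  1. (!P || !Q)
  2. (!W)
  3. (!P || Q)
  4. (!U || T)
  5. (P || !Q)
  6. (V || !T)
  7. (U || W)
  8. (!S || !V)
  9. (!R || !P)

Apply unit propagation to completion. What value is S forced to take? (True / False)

False

Unit clause (!W) sets W = False.
In (W || U), W is now false; U must hold, so U = True.
(T || !U): since U = True, the clause reduces to (T). T = True.
From (!T || V) and T = True: V = True.
(!S || !V) with V = True leaves only !S, so S = False.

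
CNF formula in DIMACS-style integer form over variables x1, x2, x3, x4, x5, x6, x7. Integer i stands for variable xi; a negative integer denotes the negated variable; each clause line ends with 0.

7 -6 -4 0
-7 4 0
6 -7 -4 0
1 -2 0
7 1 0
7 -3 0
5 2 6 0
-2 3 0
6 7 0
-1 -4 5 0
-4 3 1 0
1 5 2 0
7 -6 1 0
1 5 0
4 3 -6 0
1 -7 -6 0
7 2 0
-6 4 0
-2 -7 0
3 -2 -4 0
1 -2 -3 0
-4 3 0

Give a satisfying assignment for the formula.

x1=True, x2=False, x3=True, x4=True, x5=True, x6=True, x7=True

Check each clause:
  1. (!x6 || x7 || !x4) — x7 is true.
  2. (!x7 || x4) — x4 is true.
  3. (!x4 || x6 || !x7) — x6 is true.
  4. (x1 || !x2) — x1 is true.
  5. (x1 || x7) — x1 is true.
  6. (!x3 || x7) — x7 is true.
  7. (x5 || x2 || x6) — x5 is true.
  8. (x3 || !x2) — x3 is true.
  9. (x6 || x7) — x6 is true.
  10. (!x1 || !x4 || x5) — x5 is true.
  11. (x3 || x1 || !x4) — x1 is true.
  12. (x1 || x5 || x2) — x1 is true.
  13. (!x6 || x1 || x7) — x1 is true.
  14. (x5 || x1) — x1 is true.
  15. (!x6 || x3 || x4) — x3 is true.
  16. (!x6 || x1 || !x7) — x1 is true.
  17. (x7 || x2) — x7 is true.
  18. (x4 || !x6) — x4 is true.
  19. (!x7 || !x2) — !x2 is true.
  20. (!x2 || x3 || !x4) — x3 is true.
  21. (!x2 || !x3 || x1) — x1 is true.
  22. (!x4 || x3) — x3 is true.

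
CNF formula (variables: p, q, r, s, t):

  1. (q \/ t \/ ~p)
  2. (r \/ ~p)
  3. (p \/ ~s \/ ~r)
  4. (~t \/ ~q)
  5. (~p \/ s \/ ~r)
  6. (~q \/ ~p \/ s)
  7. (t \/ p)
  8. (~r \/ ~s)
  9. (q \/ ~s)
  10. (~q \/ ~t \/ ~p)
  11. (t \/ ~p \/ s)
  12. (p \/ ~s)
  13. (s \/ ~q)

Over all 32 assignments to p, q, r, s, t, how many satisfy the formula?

2

Satisfying assignments:
  p=0 q=0 r=0 s=0 t=1
  p=0 q=0 r=1 s=0 t=1
Count: 2.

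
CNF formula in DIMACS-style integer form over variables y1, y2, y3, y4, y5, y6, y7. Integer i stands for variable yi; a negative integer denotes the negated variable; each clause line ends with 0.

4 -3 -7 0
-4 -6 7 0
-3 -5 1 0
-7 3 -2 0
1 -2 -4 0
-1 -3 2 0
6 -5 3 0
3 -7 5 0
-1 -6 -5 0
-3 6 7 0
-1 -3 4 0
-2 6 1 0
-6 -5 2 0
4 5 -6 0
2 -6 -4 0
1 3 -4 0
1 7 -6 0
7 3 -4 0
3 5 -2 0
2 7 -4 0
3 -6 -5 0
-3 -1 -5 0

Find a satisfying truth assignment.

Try y1 = False.
For the remaining variables, y2 = False, y3 = True, y4 = True, y5 = False, y6 = False, y7 = True works.

y1=F, y2=F, y3=T, y4=T, y5=F, y6=F, y7=T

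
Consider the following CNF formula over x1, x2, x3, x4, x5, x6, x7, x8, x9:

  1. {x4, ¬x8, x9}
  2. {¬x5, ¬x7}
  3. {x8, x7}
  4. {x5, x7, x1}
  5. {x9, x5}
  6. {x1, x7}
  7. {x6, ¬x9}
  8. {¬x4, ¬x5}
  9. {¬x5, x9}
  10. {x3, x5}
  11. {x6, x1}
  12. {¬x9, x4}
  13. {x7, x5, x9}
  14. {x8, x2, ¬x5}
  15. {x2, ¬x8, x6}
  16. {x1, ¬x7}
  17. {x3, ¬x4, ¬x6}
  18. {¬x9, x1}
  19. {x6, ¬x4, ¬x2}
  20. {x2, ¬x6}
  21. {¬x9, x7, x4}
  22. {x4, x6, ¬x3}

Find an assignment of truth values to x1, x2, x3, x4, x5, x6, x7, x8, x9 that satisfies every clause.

x1 = True, x2 = True, x3 = True, x4 = True, x5 = False, x6 = True, x7 = True, x8 = True, x9 = True

x1 occurs only positively in the remaining clauses — set x1 = True.
Branch on x2: take x2 = True.
Try x3 = True.
For the remaining variables, x4 = True, x5 = False, x6 = True, x7 = True, x8 = True, x9 = True works.
Every clause has at least one true literal under this assignment.
Check each clause:
  1. {x4, ¬x8, x9} — x9 is true.
  2. {¬x7, ¬x5} — ¬x5 is true.
  3. {x7, x8} — x8 is true.
  4. {x5, x1, x7} — x1 is true.
  5. {x9, x5} — x9 is true.
  6. {x7, x1} — x1 is true.
  7. {x6, ¬x9} — x6 is true.
  8. {¬x4, ¬x5} — ¬x5 is true.
  9. {¬x5, x9} — x9 is true.
  10. {x5, x3} — x3 is true.
  11. {x1, x6} — x1 is true.
  12. {¬x9, x4} — x4 is true.
  13. {x7, x9, x5} — x9 is true.
  14. {x8, ¬x5, x2} — x8 is true.
  15. {¬x8, x6, x2} — x2 is true.
  16. {¬x7, x1} — x1 is true.
  17. {¬x6, x3, ¬x4} — x3 is true.
  18. {x1, ¬x9} — x1 is true.
  19. {x6, ¬x2, ¬x4} — x6 is true.
  20. {x2, ¬x6} — x2 is true.
  21. {x4, ¬x9, x7} — x4 is true.
  22. {x4, ¬x3, x6} — x4 is true.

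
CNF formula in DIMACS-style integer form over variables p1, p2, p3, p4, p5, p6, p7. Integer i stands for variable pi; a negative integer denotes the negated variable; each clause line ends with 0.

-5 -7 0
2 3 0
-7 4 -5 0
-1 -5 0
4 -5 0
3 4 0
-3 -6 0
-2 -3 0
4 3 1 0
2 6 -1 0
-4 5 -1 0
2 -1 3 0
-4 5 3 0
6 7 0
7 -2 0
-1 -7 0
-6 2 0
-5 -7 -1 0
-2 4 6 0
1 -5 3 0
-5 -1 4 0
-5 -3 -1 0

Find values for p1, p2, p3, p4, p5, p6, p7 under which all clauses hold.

p1=F, p2=F, p3=T, p4=F, p5=F, p6=F, p7=T

Check each clause:
  1. (!p7 || !p5) — !p5 is true.
  2. (p2 || p3) — p3 is true.
  3. (!p5 || !p7 || p4) — !p5 is true.
  4. (!p1 || !p5) — !p5 is true.
  5. (p4 || !p5) — !p5 is true.
  6. (p4 || p3) — p3 is true.
  7. (!p6 || !p3) — !p6 is true.
  8. (!p2 || !p3) — !p2 is true.
  9. (p3 || p4 || p1) — p3 is true.
  10. (p6 || p2 || !p1) — !p1 is true.
  11. (!p4 || p5 || !p1) — !p4 is true.
  12. (!p1 || p3 || p2) — p3 is true.
  13. (!p4 || p5 || p3) — p3 is true.
  14. (p7 || p6) — p7 is true.
  15. (!p2 || p7) — !p2 is true.
  16. (!p1 || !p7) — !p1 is true.
  17. (p2 || !p6) — !p6 is true.
  18. (!p5 || !p7 || !p1) — !p5 is true.
  19. (p4 || p6 || !p2) — !p2 is true.
  20. (!p5 || p1 || p3) — p3 is true.
  21. (!p5 || p4 || !p1) — !p5 is true.
  22. (!p5 || !p1 || !p3) — !p5 is true.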